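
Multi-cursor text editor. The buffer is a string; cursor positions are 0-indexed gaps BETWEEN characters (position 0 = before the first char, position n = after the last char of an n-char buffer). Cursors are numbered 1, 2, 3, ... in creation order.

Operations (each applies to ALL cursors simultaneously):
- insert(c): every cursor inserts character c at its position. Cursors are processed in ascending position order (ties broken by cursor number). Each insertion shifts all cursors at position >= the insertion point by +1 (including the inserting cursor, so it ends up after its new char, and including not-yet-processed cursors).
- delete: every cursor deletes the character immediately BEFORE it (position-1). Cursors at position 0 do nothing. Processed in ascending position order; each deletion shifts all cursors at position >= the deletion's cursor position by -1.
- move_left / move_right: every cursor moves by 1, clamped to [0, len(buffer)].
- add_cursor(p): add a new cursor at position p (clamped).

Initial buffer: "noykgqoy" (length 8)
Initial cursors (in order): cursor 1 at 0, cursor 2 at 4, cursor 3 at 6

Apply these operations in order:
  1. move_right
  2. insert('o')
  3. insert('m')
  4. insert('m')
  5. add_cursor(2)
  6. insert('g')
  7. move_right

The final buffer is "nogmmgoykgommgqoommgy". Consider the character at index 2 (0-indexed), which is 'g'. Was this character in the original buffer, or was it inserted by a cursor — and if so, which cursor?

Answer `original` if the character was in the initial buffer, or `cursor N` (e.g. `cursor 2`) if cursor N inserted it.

After op 1 (move_right): buffer="noykgqoy" (len 8), cursors c1@1 c2@5 c3@7, authorship ........
After op 2 (insert('o')): buffer="nooykgoqooy" (len 11), cursors c1@2 c2@7 c3@10, authorship .1....2..3.
After op 3 (insert('m')): buffer="nomoykgomqoomy" (len 14), cursors c1@3 c2@9 c3@13, authorship .11....22..33.
After op 4 (insert('m')): buffer="nommoykgommqoommy" (len 17), cursors c1@4 c2@11 c3@16, authorship .111....222..333.
After op 5 (add_cursor(2)): buffer="nommoykgommqoommy" (len 17), cursors c4@2 c1@4 c2@11 c3@16, authorship .111....222..333.
After op 6 (insert('g')): buffer="nogmmgoykgommgqoommgy" (len 21), cursors c4@3 c1@6 c2@14 c3@20, authorship .14111....2222..3333.
After op 7 (move_right): buffer="nogmmgoykgommgqoommgy" (len 21), cursors c4@4 c1@7 c2@15 c3@21, authorship .14111....2222..3333.
Authorship (.=original, N=cursor N): . 1 4 1 1 1 . . . . 2 2 2 2 . . 3 3 3 3 .
Index 2: author = 4

Answer: cursor 4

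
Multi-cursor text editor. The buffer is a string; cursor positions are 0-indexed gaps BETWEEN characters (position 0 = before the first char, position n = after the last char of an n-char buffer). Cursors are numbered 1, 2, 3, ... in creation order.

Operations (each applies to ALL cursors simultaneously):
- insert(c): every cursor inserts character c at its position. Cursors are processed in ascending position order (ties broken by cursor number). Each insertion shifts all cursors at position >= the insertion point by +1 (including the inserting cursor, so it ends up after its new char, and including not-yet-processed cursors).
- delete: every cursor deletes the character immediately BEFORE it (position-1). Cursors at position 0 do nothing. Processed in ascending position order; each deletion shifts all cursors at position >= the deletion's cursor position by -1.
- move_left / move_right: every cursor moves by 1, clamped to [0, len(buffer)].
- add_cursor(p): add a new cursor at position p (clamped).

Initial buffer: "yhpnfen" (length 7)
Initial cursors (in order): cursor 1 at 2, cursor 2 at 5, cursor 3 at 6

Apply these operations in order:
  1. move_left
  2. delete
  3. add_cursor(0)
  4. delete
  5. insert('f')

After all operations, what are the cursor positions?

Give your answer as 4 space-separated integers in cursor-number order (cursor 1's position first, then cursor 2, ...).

After op 1 (move_left): buffer="yhpnfen" (len 7), cursors c1@1 c2@4 c3@5, authorship .......
After op 2 (delete): buffer="hpen" (len 4), cursors c1@0 c2@2 c3@2, authorship ....
After op 3 (add_cursor(0)): buffer="hpen" (len 4), cursors c1@0 c4@0 c2@2 c3@2, authorship ....
After op 4 (delete): buffer="en" (len 2), cursors c1@0 c2@0 c3@0 c4@0, authorship ..
After op 5 (insert('f')): buffer="ffffen" (len 6), cursors c1@4 c2@4 c3@4 c4@4, authorship 1234..

Answer: 4 4 4 4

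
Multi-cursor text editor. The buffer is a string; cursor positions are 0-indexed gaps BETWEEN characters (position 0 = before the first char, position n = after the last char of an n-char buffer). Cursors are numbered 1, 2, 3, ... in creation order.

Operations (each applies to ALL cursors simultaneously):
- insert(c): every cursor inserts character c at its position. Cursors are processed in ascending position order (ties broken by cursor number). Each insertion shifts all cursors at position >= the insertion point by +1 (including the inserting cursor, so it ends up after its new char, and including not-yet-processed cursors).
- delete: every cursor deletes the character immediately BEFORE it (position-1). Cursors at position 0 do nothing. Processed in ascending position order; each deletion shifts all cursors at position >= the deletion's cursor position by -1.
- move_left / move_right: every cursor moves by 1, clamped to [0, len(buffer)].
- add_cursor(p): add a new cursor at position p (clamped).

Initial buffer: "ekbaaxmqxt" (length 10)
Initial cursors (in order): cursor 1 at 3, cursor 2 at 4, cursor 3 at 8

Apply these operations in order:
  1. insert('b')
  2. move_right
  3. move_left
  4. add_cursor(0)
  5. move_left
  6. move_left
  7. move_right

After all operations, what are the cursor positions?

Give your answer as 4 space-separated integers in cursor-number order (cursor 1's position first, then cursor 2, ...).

After op 1 (insert('b')): buffer="ekbbabaxmqbxt" (len 13), cursors c1@4 c2@6 c3@11, authorship ...1.2....3..
After op 2 (move_right): buffer="ekbbabaxmqbxt" (len 13), cursors c1@5 c2@7 c3@12, authorship ...1.2....3..
After op 3 (move_left): buffer="ekbbabaxmqbxt" (len 13), cursors c1@4 c2@6 c3@11, authorship ...1.2....3..
After op 4 (add_cursor(0)): buffer="ekbbabaxmqbxt" (len 13), cursors c4@0 c1@4 c2@6 c3@11, authorship ...1.2....3..
After op 5 (move_left): buffer="ekbbabaxmqbxt" (len 13), cursors c4@0 c1@3 c2@5 c3@10, authorship ...1.2....3..
After op 6 (move_left): buffer="ekbbabaxmqbxt" (len 13), cursors c4@0 c1@2 c2@4 c3@9, authorship ...1.2....3..
After op 7 (move_right): buffer="ekbbabaxmqbxt" (len 13), cursors c4@1 c1@3 c2@5 c3@10, authorship ...1.2....3..

Answer: 3 5 10 1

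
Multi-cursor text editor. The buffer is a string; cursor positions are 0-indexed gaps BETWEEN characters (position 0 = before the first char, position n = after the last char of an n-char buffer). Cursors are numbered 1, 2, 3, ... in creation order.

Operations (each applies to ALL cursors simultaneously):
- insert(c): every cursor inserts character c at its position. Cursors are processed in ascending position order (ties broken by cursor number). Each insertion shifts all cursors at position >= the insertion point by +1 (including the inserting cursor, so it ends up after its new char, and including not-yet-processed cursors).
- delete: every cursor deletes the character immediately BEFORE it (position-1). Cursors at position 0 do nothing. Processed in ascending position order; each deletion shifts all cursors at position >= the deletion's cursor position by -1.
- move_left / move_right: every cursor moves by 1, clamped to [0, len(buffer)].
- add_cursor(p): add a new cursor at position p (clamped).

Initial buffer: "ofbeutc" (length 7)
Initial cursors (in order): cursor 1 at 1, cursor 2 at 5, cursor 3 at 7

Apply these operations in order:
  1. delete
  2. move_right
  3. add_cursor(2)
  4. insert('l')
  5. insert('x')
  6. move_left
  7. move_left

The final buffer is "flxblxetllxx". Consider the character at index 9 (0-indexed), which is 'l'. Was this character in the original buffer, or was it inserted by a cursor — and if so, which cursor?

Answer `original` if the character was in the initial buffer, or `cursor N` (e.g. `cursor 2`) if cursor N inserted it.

After op 1 (delete): buffer="fbet" (len 4), cursors c1@0 c2@3 c3@4, authorship ....
After op 2 (move_right): buffer="fbet" (len 4), cursors c1@1 c2@4 c3@4, authorship ....
After op 3 (add_cursor(2)): buffer="fbet" (len 4), cursors c1@1 c4@2 c2@4 c3@4, authorship ....
After op 4 (insert('l')): buffer="flbletll" (len 8), cursors c1@2 c4@4 c2@8 c3@8, authorship .1.4..23
After op 5 (insert('x')): buffer="flxblxetllxx" (len 12), cursors c1@3 c4@6 c2@12 c3@12, authorship .11.44..2323
After op 6 (move_left): buffer="flxblxetllxx" (len 12), cursors c1@2 c4@5 c2@11 c3@11, authorship .11.44..2323
After op 7 (move_left): buffer="flxblxetllxx" (len 12), cursors c1@1 c4@4 c2@10 c3@10, authorship .11.44..2323
Authorship (.=original, N=cursor N): . 1 1 . 4 4 . . 2 3 2 3
Index 9: author = 3

Answer: cursor 3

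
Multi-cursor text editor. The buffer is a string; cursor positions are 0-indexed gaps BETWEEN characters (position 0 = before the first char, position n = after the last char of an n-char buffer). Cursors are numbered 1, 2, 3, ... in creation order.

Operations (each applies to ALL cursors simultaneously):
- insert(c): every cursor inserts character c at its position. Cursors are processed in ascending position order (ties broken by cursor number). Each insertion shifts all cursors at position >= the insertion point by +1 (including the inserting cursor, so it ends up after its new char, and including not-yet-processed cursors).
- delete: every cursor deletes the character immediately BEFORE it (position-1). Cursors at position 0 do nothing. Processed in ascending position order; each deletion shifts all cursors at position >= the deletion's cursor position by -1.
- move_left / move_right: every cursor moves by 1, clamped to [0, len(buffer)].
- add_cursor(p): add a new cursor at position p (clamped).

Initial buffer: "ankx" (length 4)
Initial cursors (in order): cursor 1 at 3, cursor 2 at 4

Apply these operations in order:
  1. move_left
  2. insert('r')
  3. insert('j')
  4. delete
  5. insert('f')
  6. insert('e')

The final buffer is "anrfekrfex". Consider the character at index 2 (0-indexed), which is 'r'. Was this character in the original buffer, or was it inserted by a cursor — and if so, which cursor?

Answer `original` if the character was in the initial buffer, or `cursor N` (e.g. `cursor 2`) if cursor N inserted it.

After op 1 (move_left): buffer="ankx" (len 4), cursors c1@2 c2@3, authorship ....
After op 2 (insert('r')): buffer="anrkrx" (len 6), cursors c1@3 c2@5, authorship ..1.2.
After op 3 (insert('j')): buffer="anrjkrjx" (len 8), cursors c1@4 c2@7, authorship ..11.22.
After op 4 (delete): buffer="anrkrx" (len 6), cursors c1@3 c2@5, authorship ..1.2.
After op 5 (insert('f')): buffer="anrfkrfx" (len 8), cursors c1@4 c2@7, authorship ..11.22.
After op 6 (insert('e')): buffer="anrfekrfex" (len 10), cursors c1@5 c2@9, authorship ..111.222.
Authorship (.=original, N=cursor N): . . 1 1 1 . 2 2 2 .
Index 2: author = 1

Answer: cursor 1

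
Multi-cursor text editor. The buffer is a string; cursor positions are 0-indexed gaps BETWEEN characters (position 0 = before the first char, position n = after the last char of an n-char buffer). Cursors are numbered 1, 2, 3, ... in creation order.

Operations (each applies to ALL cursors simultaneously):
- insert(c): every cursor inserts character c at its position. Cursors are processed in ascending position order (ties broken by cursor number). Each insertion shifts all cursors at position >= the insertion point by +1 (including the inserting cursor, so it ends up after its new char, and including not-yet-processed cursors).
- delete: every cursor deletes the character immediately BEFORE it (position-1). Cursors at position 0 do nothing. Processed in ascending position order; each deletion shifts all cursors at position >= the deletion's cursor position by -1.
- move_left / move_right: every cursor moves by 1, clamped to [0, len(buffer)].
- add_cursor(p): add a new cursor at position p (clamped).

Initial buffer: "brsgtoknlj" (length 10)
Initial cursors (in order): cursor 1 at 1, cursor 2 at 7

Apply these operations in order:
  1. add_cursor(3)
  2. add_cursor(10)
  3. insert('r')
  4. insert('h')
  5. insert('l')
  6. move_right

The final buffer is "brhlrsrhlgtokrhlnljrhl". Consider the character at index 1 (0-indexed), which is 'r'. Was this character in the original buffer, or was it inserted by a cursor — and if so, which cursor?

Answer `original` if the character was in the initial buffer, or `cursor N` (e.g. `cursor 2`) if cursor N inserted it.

Answer: cursor 1

Derivation:
After op 1 (add_cursor(3)): buffer="brsgtoknlj" (len 10), cursors c1@1 c3@3 c2@7, authorship ..........
After op 2 (add_cursor(10)): buffer="brsgtoknlj" (len 10), cursors c1@1 c3@3 c2@7 c4@10, authorship ..........
After op 3 (insert('r')): buffer="brrsrgtokrnljr" (len 14), cursors c1@2 c3@5 c2@10 c4@14, authorship .1..3....2...4
After op 4 (insert('h')): buffer="brhrsrhgtokrhnljrh" (len 18), cursors c1@3 c3@7 c2@13 c4@18, authorship .11..33....22...44
After op 5 (insert('l')): buffer="brhlrsrhlgtokrhlnljrhl" (len 22), cursors c1@4 c3@9 c2@16 c4@22, authorship .111..333....222...444
After op 6 (move_right): buffer="brhlrsrhlgtokrhlnljrhl" (len 22), cursors c1@5 c3@10 c2@17 c4@22, authorship .111..333....222...444
Authorship (.=original, N=cursor N): . 1 1 1 . . 3 3 3 . . . . 2 2 2 . . . 4 4 4
Index 1: author = 1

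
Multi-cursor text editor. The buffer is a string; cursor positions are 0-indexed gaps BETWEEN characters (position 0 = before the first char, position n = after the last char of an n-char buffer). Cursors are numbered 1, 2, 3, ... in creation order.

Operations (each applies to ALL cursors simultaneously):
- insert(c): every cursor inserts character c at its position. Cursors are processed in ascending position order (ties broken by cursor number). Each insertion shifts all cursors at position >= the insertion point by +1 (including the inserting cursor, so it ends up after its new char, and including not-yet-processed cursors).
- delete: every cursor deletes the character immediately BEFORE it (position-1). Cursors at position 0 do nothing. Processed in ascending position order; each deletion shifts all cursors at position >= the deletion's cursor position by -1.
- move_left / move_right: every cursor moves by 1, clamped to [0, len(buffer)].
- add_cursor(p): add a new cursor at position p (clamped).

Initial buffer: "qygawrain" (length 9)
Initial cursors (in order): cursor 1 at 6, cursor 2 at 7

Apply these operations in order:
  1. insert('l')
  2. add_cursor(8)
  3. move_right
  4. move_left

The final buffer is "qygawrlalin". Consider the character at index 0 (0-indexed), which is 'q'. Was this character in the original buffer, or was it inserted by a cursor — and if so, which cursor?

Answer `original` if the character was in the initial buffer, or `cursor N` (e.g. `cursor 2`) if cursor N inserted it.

Answer: original

Derivation:
After op 1 (insert('l')): buffer="qygawrlalin" (len 11), cursors c1@7 c2@9, authorship ......1.2..
After op 2 (add_cursor(8)): buffer="qygawrlalin" (len 11), cursors c1@7 c3@8 c2@9, authorship ......1.2..
After op 3 (move_right): buffer="qygawrlalin" (len 11), cursors c1@8 c3@9 c2@10, authorship ......1.2..
After op 4 (move_left): buffer="qygawrlalin" (len 11), cursors c1@7 c3@8 c2@9, authorship ......1.2..
Authorship (.=original, N=cursor N): . . . . . . 1 . 2 . .
Index 0: author = original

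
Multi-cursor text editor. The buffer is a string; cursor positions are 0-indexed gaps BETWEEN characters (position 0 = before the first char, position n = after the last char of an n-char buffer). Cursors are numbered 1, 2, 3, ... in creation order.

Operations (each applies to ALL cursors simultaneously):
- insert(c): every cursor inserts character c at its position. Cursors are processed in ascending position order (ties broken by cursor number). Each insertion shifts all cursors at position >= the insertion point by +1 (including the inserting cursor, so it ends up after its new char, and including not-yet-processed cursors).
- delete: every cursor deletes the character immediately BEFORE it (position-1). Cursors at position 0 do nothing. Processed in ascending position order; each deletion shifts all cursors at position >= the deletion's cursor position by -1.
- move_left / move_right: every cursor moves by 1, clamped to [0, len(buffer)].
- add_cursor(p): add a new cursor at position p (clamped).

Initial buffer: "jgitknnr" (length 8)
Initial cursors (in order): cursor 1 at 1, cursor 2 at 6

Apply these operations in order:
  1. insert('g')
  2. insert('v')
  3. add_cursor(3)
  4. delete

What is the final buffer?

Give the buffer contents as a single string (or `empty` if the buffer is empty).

After op 1 (insert('g')): buffer="jggitkngnr" (len 10), cursors c1@2 c2@8, authorship .1.....2..
After op 2 (insert('v')): buffer="jgvgitkngvnr" (len 12), cursors c1@3 c2@10, authorship .11.....22..
After op 3 (add_cursor(3)): buffer="jgvgitkngvnr" (len 12), cursors c1@3 c3@3 c2@10, authorship .11.....22..
After op 4 (delete): buffer="jgitkngnr" (len 9), cursors c1@1 c3@1 c2@7, authorship ......2..

Answer: jgitkngnr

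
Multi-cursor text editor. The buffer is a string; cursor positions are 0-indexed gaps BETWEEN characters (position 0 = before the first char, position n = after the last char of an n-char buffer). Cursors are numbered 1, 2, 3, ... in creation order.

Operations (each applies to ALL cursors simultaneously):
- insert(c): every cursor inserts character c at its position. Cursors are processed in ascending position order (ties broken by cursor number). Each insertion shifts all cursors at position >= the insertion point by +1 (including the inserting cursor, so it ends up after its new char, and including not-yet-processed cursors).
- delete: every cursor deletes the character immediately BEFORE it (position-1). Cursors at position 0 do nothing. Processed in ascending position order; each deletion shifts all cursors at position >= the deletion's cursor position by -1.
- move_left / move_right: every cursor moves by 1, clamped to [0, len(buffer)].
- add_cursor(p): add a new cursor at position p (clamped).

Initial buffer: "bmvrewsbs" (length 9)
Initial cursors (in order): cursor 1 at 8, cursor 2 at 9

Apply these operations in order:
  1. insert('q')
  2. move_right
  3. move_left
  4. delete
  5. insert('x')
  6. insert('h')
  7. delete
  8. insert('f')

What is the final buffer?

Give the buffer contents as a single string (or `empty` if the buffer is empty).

After op 1 (insert('q')): buffer="bmvrewsbqsq" (len 11), cursors c1@9 c2@11, authorship ........1.2
After op 2 (move_right): buffer="bmvrewsbqsq" (len 11), cursors c1@10 c2@11, authorship ........1.2
After op 3 (move_left): buffer="bmvrewsbqsq" (len 11), cursors c1@9 c2@10, authorship ........1.2
After op 4 (delete): buffer="bmvrewsbq" (len 9), cursors c1@8 c2@8, authorship ........2
After op 5 (insert('x')): buffer="bmvrewsbxxq" (len 11), cursors c1@10 c2@10, authorship ........122
After op 6 (insert('h')): buffer="bmvrewsbxxhhq" (len 13), cursors c1@12 c2@12, authorship ........12122
After op 7 (delete): buffer="bmvrewsbxxq" (len 11), cursors c1@10 c2@10, authorship ........122
After op 8 (insert('f')): buffer="bmvrewsbxxffq" (len 13), cursors c1@12 c2@12, authorship ........12122

Answer: bmvrewsbxxffq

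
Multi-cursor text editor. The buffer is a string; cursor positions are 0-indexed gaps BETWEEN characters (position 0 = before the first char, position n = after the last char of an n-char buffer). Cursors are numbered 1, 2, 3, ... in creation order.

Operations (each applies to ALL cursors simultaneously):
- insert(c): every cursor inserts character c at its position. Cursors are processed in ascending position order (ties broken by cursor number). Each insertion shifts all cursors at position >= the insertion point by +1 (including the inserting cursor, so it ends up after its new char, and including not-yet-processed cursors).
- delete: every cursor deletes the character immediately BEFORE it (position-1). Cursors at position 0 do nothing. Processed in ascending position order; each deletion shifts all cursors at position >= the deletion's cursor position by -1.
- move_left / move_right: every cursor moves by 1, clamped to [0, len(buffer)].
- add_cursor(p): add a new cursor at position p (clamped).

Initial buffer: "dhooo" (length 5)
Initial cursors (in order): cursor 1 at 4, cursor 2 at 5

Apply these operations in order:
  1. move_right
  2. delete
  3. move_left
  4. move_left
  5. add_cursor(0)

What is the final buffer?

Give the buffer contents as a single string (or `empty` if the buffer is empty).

Answer: dho

Derivation:
After op 1 (move_right): buffer="dhooo" (len 5), cursors c1@5 c2@5, authorship .....
After op 2 (delete): buffer="dho" (len 3), cursors c1@3 c2@3, authorship ...
After op 3 (move_left): buffer="dho" (len 3), cursors c1@2 c2@2, authorship ...
After op 4 (move_left): buffer="dho" (len 3), cursors c1@1 c2@1, authorship ...
After op 5 (add_cursor(0)): buffer="dho" (len 3), cursors c3@0 c1@1 c2@1, authorship ...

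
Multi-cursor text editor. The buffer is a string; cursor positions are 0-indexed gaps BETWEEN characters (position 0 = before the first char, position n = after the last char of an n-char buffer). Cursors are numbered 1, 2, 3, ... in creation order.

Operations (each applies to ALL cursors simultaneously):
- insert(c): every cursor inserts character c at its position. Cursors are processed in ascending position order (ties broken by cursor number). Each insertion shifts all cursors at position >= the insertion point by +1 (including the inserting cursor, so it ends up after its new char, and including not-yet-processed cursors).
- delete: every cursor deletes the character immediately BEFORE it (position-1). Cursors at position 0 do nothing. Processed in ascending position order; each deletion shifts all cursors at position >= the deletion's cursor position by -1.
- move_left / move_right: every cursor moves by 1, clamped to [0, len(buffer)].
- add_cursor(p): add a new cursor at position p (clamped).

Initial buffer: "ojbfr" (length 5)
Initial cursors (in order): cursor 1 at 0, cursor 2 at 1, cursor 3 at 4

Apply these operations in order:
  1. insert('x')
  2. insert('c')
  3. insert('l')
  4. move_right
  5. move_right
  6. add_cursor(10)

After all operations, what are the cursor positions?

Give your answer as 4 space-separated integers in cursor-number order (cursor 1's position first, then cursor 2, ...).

Answer: 5 9 14 10

Derivation:
After op 1 (insert('x')): buffer="xoxjbfxr" (len 8), cursors c1@1 c2@3 c3@7, authorship 1.2...3.
After op 2 (insert('c')): buffer="xcoxcjbfxcr" (len 11), cursors c1@2 c2@5 c3@10, authorship 11.22...33.
After op 3 (insert('l')): buffer="xcloxcljbfxclr" (len 14), cursors c1@3 c2@7 c3@13, authorship 111.222...333.
After op 4 (move_right): buffer="xcloxcljbfxclr" (len 14), cursors c1@4 c2@8 c3@14, authorship 111.222...333.
After op 5 (move_right): buffer="xcloxcljbfxclr" (len 14), cursors c1@5 c2@9 c3@14, authorship 111.222...333.
After op 6 (add_cursor(10)): buffer="xcloxcljbfxclr" (len 14), cursors c1@5 c2@9 c4@10 c3@14, authorship 111.222...333.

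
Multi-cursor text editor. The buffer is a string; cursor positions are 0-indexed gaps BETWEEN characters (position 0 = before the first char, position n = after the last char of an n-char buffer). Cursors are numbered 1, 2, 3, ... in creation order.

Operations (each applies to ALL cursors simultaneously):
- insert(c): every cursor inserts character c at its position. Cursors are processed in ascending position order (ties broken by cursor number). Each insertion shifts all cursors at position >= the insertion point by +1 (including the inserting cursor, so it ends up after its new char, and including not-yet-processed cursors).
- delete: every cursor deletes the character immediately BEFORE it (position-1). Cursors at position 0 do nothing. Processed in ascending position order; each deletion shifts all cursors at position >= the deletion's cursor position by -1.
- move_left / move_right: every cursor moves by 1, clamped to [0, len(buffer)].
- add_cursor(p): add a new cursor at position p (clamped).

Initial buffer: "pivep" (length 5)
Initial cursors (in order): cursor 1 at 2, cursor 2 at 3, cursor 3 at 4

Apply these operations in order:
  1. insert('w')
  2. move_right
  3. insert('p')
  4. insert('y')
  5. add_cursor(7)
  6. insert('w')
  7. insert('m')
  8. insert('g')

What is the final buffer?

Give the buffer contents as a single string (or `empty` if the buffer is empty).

After op 1 (insert('w')): buffer="piwvwewp" (len 8), cursors c1@3 c2@5 c3@7, authorship ..1.2.3.
After op 2 (move_right): buffer="piwvwewp" (len 8), cursors c1@4 c2@6 c3@8, authorship ..1.2.3.
After op 3 (insert('p')): buffer="piwvpwepwpp" (len 11), cursors c1@5 c2@8 c3@11, authorship ..1.12.23.3
After op 4 (insert('y')): buffer="piwvpywepywppy" (len 14), cursors c1@6 c2@10 c3@14, authorship ..1.112.223.33
After op 5 (add_cursor(7)): buffer="piwvpywepywppy" (len 14), cursors c1@6 c4@7 c2@10 c3@14, authorship ..1.112.223.33
After op 6 (insert('w')): buffer="piwvpywwwepywwppyw" (len 18), cursors c1@7 c4@9 c2@13 c3@18, authorship ..1.11124.2223.333
After op 7 (insert('m')): buffer="piwvpywmwwmepywmwppywm" (len 22), cursors c1@8 c4@11 c2@16 c3@22, authorship ..1.1111244.22223.3333
After op 8 (insert('g')): buffer="piwvpywmgwwmgepywmgwppywmg" (len 26), cursors c1@9 c4@13 c2@19 c3@26, authorship ..1.111112444.222223.33333

Answer: piwvpywmgwwmgepywmgwppywmg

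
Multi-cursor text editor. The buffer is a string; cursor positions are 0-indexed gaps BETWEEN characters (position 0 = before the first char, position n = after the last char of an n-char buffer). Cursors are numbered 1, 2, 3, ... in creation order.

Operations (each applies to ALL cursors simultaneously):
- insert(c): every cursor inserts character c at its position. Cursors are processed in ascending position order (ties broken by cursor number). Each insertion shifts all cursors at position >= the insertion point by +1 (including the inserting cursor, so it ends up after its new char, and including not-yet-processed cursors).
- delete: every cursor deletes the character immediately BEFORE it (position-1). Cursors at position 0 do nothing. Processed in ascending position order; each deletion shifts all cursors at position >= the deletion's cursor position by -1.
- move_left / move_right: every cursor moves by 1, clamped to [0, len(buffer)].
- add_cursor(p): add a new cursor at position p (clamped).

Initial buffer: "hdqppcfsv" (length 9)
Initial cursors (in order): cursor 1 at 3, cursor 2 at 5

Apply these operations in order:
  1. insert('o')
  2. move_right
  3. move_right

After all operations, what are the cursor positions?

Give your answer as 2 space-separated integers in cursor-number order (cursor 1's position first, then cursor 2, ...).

After op 1 (insert('o')): buffer="hdqoppocfsv" (len 11), cursors c1@4 c2@7, authorship ...1..2....
After op 2 (move_right): buffer="hdqoppocfsv" (len 11), cursors c1@5 c2@8, authorship ...1..2....
After op 3 (move_right): buffer="hdqoppocfsv" (len 11), cursors c1@6 c2@9, authorship ...1..2....

Answer: 6 9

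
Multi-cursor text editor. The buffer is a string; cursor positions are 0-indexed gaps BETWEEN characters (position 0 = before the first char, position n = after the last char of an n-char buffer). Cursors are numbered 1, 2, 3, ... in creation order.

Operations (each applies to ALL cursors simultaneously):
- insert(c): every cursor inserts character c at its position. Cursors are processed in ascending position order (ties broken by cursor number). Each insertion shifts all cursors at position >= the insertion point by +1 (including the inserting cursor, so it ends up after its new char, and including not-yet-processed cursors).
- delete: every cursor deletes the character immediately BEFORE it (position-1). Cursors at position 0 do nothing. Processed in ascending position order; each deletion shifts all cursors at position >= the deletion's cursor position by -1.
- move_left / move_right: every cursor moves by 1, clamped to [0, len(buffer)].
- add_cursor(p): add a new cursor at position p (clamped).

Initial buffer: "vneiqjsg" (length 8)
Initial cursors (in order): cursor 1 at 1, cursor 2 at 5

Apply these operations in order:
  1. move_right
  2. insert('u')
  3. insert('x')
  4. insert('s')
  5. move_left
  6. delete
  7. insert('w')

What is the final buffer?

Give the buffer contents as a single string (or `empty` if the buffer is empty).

After op 1 (move_right): buffer="vneiqjsg" (len 8), cursors c1@2 c2@6, authorship ........
After op 2 (insert('u')): buffer="vnueiqjusg" (len 10), cursors c1@3 c2@8, authorship ..1....2..
After op 3 (insert('x')): buffer="vnuxeiqjuxsg" (len 12), cursors c1@4 c2@10, authorship ..11....22..
After op 4 (insert('s')): buffer="vnuxseiqjuxssg" (len 14), cursors c1@5 c2@12, authorship ..111....222..
After op 5 (move_left): buffer="vnuxseiqjuxssg" (len 14), cursors c1@4 c2@11, authorship ..111....222..
After op 6 (delete): buffer="vnuseiqjussg" (len 12), cursors c1@3 c2@9, authorship ..11....22..
After op 7 (insert('w')): buffer="vnuwseiqjuwssg" (len 14), cursors c1@4 c2@11, authorship ..111....222..

Answer: vnuwseiqjuwssg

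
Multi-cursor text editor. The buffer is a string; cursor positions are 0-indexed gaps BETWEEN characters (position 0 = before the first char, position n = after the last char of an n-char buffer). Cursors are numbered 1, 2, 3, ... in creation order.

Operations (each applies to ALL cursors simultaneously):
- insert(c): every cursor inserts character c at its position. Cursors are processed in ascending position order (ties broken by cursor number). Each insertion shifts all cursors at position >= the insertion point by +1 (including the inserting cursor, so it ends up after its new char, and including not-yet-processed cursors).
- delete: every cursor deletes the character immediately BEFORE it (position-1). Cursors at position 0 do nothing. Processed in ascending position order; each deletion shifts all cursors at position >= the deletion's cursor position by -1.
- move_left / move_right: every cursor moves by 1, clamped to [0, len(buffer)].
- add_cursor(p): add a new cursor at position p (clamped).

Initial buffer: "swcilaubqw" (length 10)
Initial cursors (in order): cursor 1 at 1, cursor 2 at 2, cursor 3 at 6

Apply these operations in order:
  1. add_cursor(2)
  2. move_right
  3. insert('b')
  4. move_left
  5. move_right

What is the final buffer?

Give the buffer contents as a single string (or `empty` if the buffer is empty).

Answer: swbcbbilaubbqw

Derivation:
After op 1 (add_cursor(2)): buffer="swcilaubqw" (len 10), cursors c1@1 c2@2 c4@2 c3@6, authorship ..........
After op 2 (move_right): buffer="swcilaubqw" (len 10), cursors c1@2 c2@3 c4@3 c3@7, authorship ..........
After op 3 (insert('b')): buffer="swbcbbilaubbqw" (len 14), cursors c1@3 c2@6 c4@6 c3@11, authorship ..1.24....3...
After op 4 (move_left): buffer="swbcbbilaubbqw" (len 14), cursors c1@2 c2@5 c4@5 c3@10, authorship ..1.24....3...
After op 5 (move_right): buffer="swbcbbilaubbqw" (len 14), cursors c1@3 c2@6 c4@6 c3@11, authorship ..1.24....3...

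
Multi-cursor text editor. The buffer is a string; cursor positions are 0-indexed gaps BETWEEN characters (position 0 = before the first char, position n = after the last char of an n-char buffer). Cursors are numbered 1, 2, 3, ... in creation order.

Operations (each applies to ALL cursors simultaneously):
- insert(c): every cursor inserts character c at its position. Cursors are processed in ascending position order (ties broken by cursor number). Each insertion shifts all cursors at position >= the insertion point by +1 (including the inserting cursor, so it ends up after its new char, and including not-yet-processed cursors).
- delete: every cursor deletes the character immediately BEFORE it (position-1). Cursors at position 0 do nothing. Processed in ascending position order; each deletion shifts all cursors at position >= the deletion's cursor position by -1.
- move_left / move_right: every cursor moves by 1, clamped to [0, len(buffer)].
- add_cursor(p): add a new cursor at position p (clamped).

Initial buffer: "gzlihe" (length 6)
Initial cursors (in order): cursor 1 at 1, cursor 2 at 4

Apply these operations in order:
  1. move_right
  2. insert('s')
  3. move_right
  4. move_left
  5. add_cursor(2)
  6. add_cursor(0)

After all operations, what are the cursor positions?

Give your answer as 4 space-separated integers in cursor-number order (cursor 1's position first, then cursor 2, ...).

After op 1 (move_right): buffer="gzlihe" (len 6), cursors c1@2 c2@5, authorship ......
After op 2 (insert('s')): buffer="gzslihse" (len 8), cursors c1@3 c2@7, authorship ..1...2.
After op 3 (move_right): buffer="gzslihse" (len 8), cursors c1@4 c2@8, authorship ..1...2.
After op 4 (move_left): buffer="gzslihse" (len 8), cursors c1@3 c2@7, authorship ..1...2.
After op 5 (add_cursor(2)): buffer="gzslihse" (len 8), cursors c3@2 c1@3 c2@7, authorship ..1...2.
After op 6 (add_cursor(0)): buffer="gzslihse" (len 8), cursors c4@0 c3@2 c1@3 c2@7, authorship ..1...2.

Answer: 3 7 2 0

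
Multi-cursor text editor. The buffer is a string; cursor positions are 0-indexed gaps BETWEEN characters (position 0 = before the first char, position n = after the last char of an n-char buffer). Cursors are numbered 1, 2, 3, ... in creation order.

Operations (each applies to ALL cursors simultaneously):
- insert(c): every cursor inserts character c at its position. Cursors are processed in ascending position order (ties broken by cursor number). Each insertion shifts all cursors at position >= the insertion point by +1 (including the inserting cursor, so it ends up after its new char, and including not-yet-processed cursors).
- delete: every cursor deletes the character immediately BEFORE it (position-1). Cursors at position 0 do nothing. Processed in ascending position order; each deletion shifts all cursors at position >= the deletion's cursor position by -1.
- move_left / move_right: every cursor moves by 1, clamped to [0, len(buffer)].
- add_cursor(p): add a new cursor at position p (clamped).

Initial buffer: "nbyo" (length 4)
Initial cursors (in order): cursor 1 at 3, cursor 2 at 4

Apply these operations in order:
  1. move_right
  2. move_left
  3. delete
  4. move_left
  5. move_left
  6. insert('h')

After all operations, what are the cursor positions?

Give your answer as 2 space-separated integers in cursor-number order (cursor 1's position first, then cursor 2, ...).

Answer: 2 2

Derivation:
After op 1 (move_right): buffer="nbyo" (len 4), cursors c1@4 c2@4, authorship ....
After op 2 (move_left): buffer="nbyo" (len 4), cursors c1@3 c2@3, authorship ....
After op 3 (delete): buffer="no" (len 2), cursors c1@1 c2@1, authorship ..
After op 4 (move_left): buffer="no" (len 2), cursors c1@0 c2@0, authorship ..
After op 5 (move_left): buffer="no" (len 2), cursors c1@0 c2@0, authorship ..
After op 6 (insert('h')): buffer="hhno" (len 4), cursors c1@2 c2@2, authorship 12..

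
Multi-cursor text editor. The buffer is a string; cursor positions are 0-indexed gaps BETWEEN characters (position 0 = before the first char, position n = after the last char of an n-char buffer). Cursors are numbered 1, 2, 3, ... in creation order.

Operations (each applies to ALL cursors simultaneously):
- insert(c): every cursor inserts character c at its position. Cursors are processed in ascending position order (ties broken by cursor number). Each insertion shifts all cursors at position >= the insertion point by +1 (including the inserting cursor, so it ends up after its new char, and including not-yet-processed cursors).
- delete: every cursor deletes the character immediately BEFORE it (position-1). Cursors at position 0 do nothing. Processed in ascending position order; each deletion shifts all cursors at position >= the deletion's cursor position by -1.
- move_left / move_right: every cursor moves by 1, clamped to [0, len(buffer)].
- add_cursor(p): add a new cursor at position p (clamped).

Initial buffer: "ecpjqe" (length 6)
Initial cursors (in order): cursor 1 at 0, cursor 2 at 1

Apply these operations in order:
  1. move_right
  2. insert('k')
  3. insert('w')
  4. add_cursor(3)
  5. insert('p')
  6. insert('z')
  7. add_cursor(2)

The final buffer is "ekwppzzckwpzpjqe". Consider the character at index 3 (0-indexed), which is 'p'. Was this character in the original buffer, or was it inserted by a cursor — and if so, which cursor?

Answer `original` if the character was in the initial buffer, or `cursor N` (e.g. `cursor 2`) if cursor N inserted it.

Answer: cursor 1

Derivation:
After op 1 (move_right): buffer="ecpjqe" (len 6), cursors c1@1 c2@2, authorship ......
After op 2 (insert('k')): buffer="ekckpjqe" (len 8), cursors c1@2 c2@4, authorship .1.2....
After op 3 (insert('w')): buffer="ekwckwpjqe" (len 10), cursors c1@3 c2@6, authorship .11.22....
After op 4 (add_cursor(3)): buffer="ekwckwpjqe" (len 10), cursors c1@3 c3@3 c2@6, authorship .11.22....
After op 5 (insert('p')): buffer="ekwppckwppjqe" (len 13), cursors c1@5 c3@5 c2@9, authorship .1113.222....
After op 6 (insert('z')): buffer="ekwppzzckwpzpjqe" (len 16), cursors c1@7 c3@7 c2@12, authorship .111313.2222....
After op 7 (add_cursor(2)): buffer="ekwppzzckwpzpjqe" (len 16), cursors c4@2 c1@7 c3@7 c2@12, authorship .111313.2222....
Authorship (.=original, N=cursor N): . 1 1 1 3 1 3 . 2 2 2 2 . . . .
Index 3: author = 1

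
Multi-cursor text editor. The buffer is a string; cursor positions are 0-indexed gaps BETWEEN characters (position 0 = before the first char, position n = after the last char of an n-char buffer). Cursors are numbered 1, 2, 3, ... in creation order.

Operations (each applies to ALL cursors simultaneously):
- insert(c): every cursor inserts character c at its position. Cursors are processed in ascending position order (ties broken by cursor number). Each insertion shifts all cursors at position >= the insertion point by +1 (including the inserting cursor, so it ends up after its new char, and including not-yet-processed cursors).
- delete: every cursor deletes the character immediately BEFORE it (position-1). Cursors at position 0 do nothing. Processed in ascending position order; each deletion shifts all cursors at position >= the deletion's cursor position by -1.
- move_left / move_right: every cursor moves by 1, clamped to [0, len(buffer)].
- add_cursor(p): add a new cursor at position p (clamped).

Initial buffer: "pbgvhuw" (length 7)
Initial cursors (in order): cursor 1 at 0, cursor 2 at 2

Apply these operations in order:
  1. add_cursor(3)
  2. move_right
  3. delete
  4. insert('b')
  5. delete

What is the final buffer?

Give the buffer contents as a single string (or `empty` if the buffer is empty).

After op 1 (add_cursor(3)): buffer="pbgvhuw" (len 7), cursors c1@0 c2@2 c3@3, authorship .......
After op 2 (move_right): buffer="pbgvhuw" (len 7), cursors c1@1 c2@3 c3@4, authorship .......
After op 3 (delete): buffer="bhuw" (len 4), cursors c1@0 c2@1 c3@1, authorship ....
After op 4 (insert('b')): buffer="bbbbhuw" (len 7), cursors c1@1 c2@4 c3@4, authorship 1.23...
After op 5 (delete): buffer="bhuw" (len 4), cursors c1@0 c2@1 c3@1, authorship ....

Answer: bhuw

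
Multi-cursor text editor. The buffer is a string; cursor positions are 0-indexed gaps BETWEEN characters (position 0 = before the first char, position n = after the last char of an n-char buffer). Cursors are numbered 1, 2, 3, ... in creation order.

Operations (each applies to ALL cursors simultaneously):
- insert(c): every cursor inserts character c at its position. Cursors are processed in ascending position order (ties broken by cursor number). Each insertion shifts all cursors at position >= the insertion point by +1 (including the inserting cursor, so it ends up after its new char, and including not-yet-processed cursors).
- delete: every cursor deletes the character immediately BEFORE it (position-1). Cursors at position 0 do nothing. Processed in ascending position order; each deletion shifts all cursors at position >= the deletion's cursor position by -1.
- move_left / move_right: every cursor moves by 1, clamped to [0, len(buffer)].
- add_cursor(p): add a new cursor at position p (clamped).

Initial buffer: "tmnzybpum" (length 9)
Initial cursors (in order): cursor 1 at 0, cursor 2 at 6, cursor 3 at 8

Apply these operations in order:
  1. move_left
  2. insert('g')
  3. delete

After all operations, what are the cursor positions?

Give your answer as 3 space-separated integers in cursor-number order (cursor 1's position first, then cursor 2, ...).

After op 1 (move_left): buffer="tmnzybpum" (len 9), cursors c1@0 c2@5 c3@7, authorship .........
After op 2 (insert('g')): buffer="gtmnzygbpgum" (len 12), cursors c1@1 c2@7 c3@10, authorship 1.....2..3..
After op 3 (delete): buffer="tmnzybpum" (len 9), cursors c1@0 c2@5 c3@7, authorship .........

Answer: 0 5 7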